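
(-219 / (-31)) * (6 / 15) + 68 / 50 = 3244 / 775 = 4.19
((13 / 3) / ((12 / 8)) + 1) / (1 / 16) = 560 / 9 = 62.22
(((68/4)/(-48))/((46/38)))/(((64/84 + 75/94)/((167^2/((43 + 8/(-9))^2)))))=-240058109403/81377797576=-2.95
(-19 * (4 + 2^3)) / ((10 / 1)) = -22.80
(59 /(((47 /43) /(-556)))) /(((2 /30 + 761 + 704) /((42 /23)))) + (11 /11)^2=-108113038 /2969507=-36.41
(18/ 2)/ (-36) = -1/ 4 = -0.25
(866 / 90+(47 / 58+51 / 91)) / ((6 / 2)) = 2610949 / 712530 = 3.66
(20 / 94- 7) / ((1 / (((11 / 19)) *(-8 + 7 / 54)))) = 1491325 / 48222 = 30.93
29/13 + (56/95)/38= 52709/23465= 2.25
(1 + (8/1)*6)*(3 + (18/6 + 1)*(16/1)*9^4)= 20575443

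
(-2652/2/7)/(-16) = 663/56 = 11.84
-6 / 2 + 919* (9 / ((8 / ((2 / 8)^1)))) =8175 / 32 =255.47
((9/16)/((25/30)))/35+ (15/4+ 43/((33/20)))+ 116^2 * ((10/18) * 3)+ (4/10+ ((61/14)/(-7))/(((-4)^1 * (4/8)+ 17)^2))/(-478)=5207162824981/231877800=22456.50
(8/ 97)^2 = 64/ 9409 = 0.01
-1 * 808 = -808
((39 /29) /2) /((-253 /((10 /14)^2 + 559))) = -23244 /15631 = -1.49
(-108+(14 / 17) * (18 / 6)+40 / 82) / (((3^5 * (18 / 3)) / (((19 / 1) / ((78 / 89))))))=-61902437 / 39632814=-1.56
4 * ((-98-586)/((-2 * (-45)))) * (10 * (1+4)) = -1520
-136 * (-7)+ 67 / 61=58139 / 61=953.10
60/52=1.15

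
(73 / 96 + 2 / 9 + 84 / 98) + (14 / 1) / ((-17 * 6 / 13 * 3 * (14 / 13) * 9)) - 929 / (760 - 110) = 35004329 / 100245600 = 0.35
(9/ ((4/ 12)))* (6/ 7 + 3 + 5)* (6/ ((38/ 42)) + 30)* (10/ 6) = 1941840/ 133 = 14600.30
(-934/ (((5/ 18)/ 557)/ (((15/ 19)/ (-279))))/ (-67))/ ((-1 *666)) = 520238/ 4380393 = 0.12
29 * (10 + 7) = 493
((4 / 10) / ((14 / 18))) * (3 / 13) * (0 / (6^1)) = 0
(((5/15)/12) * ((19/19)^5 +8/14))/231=1/5292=0.00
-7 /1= -7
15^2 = 225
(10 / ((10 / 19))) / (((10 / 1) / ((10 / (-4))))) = -19 / 4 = -4.75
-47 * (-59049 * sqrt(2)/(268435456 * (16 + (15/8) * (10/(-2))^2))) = 2775303 * sqrt(2)/16877879296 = 0.00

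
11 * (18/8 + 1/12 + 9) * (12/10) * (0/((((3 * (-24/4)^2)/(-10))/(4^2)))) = 0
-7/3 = -2.33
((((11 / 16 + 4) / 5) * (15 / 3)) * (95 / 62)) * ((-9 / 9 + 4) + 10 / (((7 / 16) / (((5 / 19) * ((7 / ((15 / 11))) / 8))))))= 48875 / 992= 49.27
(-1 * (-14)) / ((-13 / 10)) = -140 / 13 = -10.77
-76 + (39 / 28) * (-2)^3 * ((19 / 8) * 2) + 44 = -1189 / 14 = -84.93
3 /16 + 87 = 1395 /16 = 87.19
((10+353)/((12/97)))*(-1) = -11737/4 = -2934.25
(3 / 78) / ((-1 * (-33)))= 1 / 858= 0.00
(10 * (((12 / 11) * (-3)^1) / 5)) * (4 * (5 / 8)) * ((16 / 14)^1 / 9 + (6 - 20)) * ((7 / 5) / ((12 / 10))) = 8740 / 33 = 264.85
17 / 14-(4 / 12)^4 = 1363 / 1134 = 1.20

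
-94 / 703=-0.13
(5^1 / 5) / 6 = 1 / 6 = 0.17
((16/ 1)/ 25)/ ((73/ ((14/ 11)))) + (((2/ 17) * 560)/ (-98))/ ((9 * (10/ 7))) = -126328/ 3071475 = -0.04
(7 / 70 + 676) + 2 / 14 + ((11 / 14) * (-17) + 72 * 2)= 28241 / 35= 806.89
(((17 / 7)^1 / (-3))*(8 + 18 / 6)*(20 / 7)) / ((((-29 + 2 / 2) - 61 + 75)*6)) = 935 / 3087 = 0.30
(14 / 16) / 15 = 7 / 120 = 0.06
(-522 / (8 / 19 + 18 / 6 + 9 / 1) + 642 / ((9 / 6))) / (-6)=-45545 / 708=-64.33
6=6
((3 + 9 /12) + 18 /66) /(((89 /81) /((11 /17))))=14337 /6052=2.37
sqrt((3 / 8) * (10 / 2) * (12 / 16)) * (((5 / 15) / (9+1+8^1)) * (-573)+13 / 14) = -305 * sqrt(10) / 84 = -11.48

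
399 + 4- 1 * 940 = -537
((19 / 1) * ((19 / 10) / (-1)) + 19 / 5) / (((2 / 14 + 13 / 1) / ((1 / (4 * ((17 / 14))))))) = -931 / 1840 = -0.51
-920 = -920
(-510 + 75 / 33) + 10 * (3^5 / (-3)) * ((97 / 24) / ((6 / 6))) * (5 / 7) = -876605 / 308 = -2846.12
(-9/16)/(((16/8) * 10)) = -9/320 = -0.03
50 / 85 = 10 / 17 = 0.59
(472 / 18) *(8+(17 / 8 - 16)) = -154.06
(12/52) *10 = 30/13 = 2.31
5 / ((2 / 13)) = 32.50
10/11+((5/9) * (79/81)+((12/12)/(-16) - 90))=-11369219/128304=-88.61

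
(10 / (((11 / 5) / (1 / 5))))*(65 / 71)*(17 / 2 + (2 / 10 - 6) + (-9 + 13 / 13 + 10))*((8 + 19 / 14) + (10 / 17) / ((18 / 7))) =62728315 / 1672902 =37.50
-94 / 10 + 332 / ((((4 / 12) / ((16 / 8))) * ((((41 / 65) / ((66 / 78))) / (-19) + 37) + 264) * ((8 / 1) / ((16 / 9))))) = -7.93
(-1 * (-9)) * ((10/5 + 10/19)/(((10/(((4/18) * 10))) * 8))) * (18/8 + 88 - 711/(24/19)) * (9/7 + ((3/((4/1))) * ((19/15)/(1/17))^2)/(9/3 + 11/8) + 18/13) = -557932121/22750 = -24524.49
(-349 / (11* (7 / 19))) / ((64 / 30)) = -99465 / 2464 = -40.37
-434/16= -217/8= -27.12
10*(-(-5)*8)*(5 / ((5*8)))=50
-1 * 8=-8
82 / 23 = 3.57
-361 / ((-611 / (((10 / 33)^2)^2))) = 0.00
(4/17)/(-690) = -2/5865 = -0.00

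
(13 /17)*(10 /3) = 130 /51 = 2.55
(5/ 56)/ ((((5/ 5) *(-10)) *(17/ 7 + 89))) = -1/ 10240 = -0.00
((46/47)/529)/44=1/23782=0.00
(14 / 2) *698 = 4886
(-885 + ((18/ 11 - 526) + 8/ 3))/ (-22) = 46421/ 726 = 63.94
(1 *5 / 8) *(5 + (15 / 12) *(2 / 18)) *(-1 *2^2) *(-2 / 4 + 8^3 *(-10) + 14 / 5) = 3155915 / 48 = 65748.23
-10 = -10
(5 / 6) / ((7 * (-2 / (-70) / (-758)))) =-9475 / 3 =-3158.33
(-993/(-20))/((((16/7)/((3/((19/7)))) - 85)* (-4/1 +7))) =-48657/243820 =-0.20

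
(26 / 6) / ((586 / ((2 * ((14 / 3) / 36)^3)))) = 4459 / 138410856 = 0.00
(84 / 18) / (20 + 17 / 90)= 420 / 1817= 0.23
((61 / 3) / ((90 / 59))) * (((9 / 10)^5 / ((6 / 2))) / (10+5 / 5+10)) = 0.12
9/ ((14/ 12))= 54/ 7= 7.71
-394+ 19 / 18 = -7073 / 18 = -392.94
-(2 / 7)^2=-4 / 49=-0.08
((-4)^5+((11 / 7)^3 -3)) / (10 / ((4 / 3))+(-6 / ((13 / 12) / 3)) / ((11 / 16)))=100365980 / 1635081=61.38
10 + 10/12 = 65/6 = 10.83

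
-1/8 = -0.12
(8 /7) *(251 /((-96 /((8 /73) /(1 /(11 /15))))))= -5522 /22995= -0.24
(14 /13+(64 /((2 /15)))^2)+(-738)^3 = -5222319322 /13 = -401716870.92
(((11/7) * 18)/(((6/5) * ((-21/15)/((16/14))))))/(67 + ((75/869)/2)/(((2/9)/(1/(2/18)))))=-22941600/81965681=-0.28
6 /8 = 3 /4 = 0.75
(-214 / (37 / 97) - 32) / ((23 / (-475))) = 453150 / 37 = 12247.30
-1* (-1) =1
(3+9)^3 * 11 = 19008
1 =1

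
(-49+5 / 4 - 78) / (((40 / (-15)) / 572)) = 26973.38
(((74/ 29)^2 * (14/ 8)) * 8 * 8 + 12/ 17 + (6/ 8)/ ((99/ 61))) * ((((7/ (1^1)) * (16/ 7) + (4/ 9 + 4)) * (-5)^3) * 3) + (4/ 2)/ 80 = -317049568054597/ 56616120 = -5599987.57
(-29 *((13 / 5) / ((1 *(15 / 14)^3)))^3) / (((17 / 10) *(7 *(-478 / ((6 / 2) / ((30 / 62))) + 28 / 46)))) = 33520607006536832 / 111379061865234375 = 0.30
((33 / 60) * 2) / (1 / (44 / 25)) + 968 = 121242 / 125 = 969.94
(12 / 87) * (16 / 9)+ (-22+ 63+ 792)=833.25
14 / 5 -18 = -76 / 5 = -15.20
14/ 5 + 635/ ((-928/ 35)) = -98133/ 4640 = -21.15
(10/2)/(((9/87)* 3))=145/9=16.11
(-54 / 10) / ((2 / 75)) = -405 / 2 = -202.50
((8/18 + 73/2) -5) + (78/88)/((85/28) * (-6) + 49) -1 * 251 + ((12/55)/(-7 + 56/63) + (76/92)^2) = -1355544520228/6207272775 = -218.38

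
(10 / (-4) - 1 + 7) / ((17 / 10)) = 35 / 17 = 2.06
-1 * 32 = -32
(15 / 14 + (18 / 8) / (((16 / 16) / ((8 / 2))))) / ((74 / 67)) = 9447 / 1036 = 9.12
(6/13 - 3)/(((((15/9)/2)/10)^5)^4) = -126514079750766679031808/13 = -9731852288520513771677.54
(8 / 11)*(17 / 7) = 136 / 77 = 1.77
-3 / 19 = -0.16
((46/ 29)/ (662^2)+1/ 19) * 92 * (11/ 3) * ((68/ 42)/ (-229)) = -36443663300/ 290310245799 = -0.13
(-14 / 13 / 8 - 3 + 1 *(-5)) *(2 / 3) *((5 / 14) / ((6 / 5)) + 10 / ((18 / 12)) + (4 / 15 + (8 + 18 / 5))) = -371723 / 3640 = -102.12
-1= -1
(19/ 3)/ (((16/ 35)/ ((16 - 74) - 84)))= -47215/ 24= -1967.29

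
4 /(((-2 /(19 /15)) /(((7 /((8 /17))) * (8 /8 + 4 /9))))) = -54.43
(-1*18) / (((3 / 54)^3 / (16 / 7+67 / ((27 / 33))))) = -8836313.14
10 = 10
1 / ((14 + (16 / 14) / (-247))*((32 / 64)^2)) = 3458 / 12099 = 0.29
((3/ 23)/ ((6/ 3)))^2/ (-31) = -9/ 65596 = -0.00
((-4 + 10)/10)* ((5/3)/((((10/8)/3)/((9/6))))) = 18/5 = 3.60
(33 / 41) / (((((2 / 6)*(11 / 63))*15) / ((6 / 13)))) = 1134 / 2665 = 0.43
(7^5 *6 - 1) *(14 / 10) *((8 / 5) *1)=5647096 / 25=225883.84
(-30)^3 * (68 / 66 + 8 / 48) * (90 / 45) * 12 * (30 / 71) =-255960000 / 781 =-327733.67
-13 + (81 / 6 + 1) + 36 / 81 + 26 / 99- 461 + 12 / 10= -457.59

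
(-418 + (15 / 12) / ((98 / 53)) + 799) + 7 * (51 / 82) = 6204269 / 16072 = 386.03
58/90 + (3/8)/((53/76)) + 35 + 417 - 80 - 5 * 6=1636979/4770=343.18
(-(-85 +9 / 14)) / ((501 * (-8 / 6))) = -1181 / 9352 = -0.13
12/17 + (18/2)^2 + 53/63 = 88408/1071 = 82.55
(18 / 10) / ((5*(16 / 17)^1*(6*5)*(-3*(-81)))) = 17 / 324000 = 0.00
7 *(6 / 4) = 21 / 2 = 10.50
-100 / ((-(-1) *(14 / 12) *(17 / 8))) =-4800 / 119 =-40.34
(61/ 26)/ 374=61/ 9724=0.01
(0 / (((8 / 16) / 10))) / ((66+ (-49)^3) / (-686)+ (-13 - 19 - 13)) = 0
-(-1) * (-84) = -84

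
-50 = -50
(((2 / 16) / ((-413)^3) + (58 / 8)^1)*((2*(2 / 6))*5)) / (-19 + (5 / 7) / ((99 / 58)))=-674158621125 / 518354415068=-1.30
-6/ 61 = -0.10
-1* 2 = -2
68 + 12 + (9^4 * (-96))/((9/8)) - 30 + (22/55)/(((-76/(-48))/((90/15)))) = -53182946/95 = -559820.48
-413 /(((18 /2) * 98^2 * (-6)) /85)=5015 /74088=0.07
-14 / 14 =-1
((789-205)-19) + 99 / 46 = 26089 / 46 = 567.15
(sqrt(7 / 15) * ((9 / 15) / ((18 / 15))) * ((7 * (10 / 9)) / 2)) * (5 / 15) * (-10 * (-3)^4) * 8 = -280 * sqrt(105) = -2869.15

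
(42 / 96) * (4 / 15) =7 / 60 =0.12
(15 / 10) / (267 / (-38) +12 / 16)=-38 / 159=-0.24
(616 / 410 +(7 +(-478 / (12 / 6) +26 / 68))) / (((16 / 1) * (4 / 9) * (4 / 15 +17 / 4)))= -43305381 / 6044384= -7.16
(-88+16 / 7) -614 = -4898 / 7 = -699.71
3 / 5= 0.60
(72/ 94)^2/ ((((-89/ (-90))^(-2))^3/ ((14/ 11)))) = 3478869036727/ 4982054343750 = 0.70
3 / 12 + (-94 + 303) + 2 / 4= 839 / 4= 209.75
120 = 120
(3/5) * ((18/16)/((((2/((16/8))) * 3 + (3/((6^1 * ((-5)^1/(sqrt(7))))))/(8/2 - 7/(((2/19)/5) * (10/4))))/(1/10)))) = 1347921/59907572 - 3483 * sqrt(7)/599075720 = 0.02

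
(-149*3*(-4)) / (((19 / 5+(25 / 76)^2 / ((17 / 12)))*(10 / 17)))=373080504 / 475787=784.13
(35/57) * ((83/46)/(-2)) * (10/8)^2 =-72625/83904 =-0.87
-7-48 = -55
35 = 35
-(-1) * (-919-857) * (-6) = 10656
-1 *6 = -6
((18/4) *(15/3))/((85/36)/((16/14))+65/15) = 3.52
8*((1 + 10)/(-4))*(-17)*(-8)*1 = -2992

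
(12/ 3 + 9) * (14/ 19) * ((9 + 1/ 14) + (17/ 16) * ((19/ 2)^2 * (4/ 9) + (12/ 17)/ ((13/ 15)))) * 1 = 688679/ 1368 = 503.42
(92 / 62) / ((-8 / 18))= -207 / 62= -3.34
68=68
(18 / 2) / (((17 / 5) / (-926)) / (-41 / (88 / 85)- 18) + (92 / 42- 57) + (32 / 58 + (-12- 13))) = -64318082535 / 566411733448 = -0.11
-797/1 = -797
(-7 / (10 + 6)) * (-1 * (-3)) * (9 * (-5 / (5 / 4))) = 189 / 4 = 47.25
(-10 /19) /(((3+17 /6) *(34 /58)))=-0.15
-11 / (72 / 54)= -33 / 4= -8.25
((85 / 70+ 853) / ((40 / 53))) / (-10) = -633827 / 5600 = -113.18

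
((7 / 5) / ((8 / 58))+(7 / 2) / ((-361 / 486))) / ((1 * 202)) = 0.03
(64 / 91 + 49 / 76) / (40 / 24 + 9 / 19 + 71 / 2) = 27969 / 780962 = 0.04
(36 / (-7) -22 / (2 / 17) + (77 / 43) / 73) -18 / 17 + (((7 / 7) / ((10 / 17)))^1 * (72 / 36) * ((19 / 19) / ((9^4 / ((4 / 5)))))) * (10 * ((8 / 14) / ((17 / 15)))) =-157811306966 / 816934167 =-193.18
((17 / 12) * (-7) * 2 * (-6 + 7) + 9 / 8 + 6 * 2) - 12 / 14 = -1271 / 168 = -7.57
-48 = -48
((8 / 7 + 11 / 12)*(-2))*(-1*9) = 519 / 14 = 37.07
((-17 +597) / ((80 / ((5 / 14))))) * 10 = 725 / 28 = 25.89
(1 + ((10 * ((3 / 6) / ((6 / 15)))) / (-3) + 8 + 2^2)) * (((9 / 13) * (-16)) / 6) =-212 / 13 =-16.31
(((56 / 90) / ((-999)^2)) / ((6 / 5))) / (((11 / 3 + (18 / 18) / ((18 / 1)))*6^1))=14 / 601794603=0.00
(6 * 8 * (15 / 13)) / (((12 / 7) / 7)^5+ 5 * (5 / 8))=1627057434240 / 91830334453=17.72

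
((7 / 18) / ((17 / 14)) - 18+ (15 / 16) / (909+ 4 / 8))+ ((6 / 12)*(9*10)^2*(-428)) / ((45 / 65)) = -327919993745 / 130968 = -2503817.68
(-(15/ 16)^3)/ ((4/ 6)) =-10125/ 8192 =-1.24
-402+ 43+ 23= -336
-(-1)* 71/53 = 71/53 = 1.34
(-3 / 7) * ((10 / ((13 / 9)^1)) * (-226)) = 61020 / 91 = 670.55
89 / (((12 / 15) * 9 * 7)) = 445 / 252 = 1.77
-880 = -880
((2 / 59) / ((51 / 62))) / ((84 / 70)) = 310 / 9027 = 0.03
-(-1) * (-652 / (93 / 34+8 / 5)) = -110840 / 737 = -150.39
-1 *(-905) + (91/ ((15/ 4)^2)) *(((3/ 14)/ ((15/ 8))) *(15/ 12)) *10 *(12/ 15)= 205289/ 225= 912.40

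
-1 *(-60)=60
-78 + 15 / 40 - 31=-869 / 8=-108.62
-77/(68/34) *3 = -231/2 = -115.50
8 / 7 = 1.14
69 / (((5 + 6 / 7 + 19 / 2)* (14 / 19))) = 1311 / 215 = 6.10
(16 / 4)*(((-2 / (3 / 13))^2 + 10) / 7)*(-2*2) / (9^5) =-12256 / 3720087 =-0.00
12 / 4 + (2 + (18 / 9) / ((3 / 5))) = 25 / 3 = 8.33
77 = 77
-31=-31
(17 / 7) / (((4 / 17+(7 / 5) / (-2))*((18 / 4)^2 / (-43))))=497080 / 44793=11.10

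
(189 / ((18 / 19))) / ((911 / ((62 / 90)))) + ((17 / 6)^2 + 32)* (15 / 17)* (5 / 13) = 13.73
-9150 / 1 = -9150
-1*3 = -3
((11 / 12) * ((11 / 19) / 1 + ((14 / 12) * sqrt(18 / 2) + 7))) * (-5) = -23155 / 456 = -50.78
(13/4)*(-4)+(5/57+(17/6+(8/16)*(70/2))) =141/19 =7.42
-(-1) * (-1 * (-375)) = 375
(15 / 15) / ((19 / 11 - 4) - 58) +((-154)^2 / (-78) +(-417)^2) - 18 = 38358292 / 221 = 173566.93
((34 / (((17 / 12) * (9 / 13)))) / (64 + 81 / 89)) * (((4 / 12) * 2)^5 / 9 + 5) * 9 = 101510552 / 4211433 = 24.10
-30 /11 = -2.73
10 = 10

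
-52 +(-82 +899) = 765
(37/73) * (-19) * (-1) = 703/73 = 9.63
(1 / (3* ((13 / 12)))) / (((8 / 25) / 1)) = 25 / 26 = 0.96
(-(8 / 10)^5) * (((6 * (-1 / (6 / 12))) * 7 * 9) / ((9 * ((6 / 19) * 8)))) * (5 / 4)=13.62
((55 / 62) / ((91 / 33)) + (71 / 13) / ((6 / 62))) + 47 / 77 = 10681115 / 186186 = 57.37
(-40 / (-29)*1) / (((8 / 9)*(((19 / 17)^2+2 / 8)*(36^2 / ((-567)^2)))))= 51616845 / 201028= 256.76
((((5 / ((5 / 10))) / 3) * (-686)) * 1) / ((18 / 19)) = -65170 / 27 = -2413.70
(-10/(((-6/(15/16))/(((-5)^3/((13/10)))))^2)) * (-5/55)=48828125/237952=205.20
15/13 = 1.15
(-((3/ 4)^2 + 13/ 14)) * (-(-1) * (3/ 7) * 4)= -501/ 196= -2.56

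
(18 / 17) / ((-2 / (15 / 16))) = -0.50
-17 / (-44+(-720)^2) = -17 / 518356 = -0.00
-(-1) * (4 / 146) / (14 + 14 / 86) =86 / 44457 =0.00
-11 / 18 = -0.61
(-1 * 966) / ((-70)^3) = 69 / 24500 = 0.00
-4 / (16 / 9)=-9 / 4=-2.25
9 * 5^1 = 45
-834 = -834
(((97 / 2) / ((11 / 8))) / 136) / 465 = 97 / 173910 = 0.00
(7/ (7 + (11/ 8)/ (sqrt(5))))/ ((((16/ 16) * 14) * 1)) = 1120/ 15559 -44 * sqrt(5)/ 15559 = 0.07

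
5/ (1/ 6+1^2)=30/ 7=4.29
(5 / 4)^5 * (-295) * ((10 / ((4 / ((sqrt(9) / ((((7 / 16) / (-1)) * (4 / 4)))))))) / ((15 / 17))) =15671875 / 896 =17490.93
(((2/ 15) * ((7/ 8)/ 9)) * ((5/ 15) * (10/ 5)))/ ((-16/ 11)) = -77/ 12960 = -0.01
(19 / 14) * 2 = 2.71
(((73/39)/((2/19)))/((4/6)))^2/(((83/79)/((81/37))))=12310197831/8303984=1482.44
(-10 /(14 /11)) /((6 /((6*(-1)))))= 55 /7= 7.86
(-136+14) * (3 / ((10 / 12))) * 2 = -4392 / 5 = -878.40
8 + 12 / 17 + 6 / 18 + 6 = 767 / 51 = 15.04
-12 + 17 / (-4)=-65 / 4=-16.25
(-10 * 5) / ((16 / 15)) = -375 / 8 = -46.88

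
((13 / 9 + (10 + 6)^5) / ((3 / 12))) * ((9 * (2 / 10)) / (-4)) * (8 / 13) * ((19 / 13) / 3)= -1434453944 / 2535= -565859.54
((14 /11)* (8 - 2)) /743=84 /8173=0.01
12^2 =144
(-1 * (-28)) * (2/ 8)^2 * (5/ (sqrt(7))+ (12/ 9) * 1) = 7/ 3+ 5 * sqrt(7)/ 4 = 5.64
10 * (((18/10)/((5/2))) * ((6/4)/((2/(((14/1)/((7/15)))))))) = 162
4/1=4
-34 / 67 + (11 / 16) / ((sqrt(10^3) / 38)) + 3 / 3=33 / 67 + 209 * sqrt(10) / 800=1.32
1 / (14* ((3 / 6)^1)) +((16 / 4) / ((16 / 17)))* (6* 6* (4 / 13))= 4297 / 91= 47.22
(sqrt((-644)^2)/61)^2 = 414736/3721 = 111.46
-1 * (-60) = 60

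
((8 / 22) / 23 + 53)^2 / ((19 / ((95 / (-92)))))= -899542845 / 5888828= -152.75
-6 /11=-0.55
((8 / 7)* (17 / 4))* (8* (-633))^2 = 871899264 / 7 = 124557037.71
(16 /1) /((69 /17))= 272 /69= 3.94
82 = 82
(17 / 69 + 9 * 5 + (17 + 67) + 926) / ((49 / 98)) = 145624 / 69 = 2110.49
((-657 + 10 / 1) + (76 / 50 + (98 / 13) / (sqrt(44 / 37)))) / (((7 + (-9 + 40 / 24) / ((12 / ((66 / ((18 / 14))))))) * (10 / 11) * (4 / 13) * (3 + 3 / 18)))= 186914871 / 6251000 - 567 * sqrt(407) / 35720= 29.58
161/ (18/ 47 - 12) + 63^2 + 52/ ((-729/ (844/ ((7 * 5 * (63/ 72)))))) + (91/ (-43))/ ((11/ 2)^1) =3952.79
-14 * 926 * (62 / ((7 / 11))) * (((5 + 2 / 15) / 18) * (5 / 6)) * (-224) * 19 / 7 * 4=59131604224 / 81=730019805.23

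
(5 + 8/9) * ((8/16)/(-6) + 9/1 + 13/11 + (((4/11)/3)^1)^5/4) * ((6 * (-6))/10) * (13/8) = -1089194431013/3130831440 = -347.89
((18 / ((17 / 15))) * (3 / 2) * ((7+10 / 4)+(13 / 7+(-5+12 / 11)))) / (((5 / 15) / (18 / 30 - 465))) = -323595081 / 1309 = -247207.85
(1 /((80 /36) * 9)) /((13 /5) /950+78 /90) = 1425 /24778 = 0.06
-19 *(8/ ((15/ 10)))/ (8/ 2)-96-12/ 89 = -32432/ 267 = -121.47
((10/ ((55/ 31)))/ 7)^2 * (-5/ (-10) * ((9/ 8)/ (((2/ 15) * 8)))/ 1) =129735/ 379456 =0.34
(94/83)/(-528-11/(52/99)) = -0.00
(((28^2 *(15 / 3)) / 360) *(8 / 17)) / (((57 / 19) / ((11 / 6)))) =4312 / 1377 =3.13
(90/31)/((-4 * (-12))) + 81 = 20103/248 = 81.06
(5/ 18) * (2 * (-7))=-35/ 9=-3.89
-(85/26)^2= -7225/676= -10.69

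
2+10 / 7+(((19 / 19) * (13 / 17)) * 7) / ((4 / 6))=2727 / 238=11.46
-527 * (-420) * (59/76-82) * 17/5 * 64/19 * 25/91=-265458753600/4693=-56564831.37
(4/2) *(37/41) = 74/41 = 1.80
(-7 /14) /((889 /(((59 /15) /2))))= -59 /53340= -0.00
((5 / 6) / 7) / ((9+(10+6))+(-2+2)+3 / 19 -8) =95 / 13692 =0.01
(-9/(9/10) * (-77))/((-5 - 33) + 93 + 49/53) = 20405/1482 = 13.77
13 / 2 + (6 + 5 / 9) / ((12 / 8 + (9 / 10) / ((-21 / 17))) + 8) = 40049 / 5526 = 7.25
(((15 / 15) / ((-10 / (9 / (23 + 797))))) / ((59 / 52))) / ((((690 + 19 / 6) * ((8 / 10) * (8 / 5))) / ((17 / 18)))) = -663 / 643879744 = -0.00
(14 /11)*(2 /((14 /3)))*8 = 48 /11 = 4.36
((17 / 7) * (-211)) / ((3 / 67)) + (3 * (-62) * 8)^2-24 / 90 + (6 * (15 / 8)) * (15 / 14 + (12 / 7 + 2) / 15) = 1850280041 / 840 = 2202714.33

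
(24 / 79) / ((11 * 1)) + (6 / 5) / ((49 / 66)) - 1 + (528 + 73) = 128093004 / 212905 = 601.64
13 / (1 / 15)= 195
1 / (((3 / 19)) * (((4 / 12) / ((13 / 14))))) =247 / 14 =17.64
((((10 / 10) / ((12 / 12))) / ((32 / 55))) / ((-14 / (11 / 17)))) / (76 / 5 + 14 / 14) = -3025 / 616896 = -0.00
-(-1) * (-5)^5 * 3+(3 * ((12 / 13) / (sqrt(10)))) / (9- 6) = -9375+6 * sqrt(10) / 65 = -9374.71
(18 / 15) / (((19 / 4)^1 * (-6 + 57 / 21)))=-168 / 2185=-0.08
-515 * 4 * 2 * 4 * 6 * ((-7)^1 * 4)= 2768640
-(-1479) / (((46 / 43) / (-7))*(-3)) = 148393 / 46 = 3225.93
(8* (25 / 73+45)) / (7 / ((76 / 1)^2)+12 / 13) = 392.45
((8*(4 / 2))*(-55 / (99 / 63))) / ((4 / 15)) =-2100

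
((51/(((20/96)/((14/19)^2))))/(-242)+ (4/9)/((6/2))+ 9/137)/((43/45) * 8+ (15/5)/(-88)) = -2167552744/49186025097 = -0.04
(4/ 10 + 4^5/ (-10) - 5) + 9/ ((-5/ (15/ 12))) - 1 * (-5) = -417/ 4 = -104.25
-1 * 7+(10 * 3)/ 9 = -11/ 3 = -3.67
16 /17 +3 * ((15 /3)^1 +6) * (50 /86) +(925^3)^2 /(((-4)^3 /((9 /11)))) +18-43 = -4121072764846438054523 /514624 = -8007929604617037.01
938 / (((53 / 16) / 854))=12816832 / 53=241827.02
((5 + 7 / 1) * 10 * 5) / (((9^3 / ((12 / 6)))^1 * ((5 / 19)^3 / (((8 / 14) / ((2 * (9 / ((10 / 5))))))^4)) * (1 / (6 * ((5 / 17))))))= 56188928 / 21691827297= 0.00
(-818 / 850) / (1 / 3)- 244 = -104927 / 425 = -246.89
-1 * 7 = -7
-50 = -50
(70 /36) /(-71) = -0.03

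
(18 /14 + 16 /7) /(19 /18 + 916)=450 /115549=0.00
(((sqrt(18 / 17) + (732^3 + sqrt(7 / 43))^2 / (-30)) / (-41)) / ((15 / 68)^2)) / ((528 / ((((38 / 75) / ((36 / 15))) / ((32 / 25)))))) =-323 * sqrt(34) / 11689920 + 1246352671 * sqrt(301) / 13090275 + 36323390998292971955749 / 45239990400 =802904482336.57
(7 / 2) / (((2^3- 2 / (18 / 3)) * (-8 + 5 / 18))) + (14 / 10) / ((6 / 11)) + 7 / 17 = 4759853 / 1630470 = 2.92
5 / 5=1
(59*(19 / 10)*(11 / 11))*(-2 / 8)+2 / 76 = -21279 / 760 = -28.00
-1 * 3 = -3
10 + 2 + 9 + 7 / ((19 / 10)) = 469 / 19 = 24.68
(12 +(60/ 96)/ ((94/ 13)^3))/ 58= 79747049/ 385390976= 0.21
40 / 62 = 0.65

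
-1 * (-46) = 46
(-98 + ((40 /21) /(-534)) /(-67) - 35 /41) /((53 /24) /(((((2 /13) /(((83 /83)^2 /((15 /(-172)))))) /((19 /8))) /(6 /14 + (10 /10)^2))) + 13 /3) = 0.18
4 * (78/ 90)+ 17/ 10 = 31/ 6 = 5.17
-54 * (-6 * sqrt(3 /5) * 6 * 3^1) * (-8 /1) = -46656 * sqrt(15) /5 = -36139.58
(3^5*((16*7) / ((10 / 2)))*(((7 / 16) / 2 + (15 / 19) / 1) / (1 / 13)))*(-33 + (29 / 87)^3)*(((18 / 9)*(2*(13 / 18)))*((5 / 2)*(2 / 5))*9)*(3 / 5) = -3485210274 / 95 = -36686423.94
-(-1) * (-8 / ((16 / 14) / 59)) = -413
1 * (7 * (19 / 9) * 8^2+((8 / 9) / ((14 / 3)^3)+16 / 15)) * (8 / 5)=116917432 / 77175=1514.97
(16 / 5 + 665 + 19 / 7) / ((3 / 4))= 93928 / 105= 894.55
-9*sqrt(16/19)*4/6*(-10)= 240*sqrt(19)/19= 55.06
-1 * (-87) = 87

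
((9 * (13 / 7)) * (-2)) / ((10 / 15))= -351 / 7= -50.14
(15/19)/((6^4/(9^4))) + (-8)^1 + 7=911/304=3.00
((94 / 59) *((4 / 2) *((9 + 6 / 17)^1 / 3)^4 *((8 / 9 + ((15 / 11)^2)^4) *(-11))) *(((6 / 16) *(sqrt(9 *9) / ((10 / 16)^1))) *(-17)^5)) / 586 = 556518899.00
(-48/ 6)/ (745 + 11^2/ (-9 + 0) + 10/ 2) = -72/ 6629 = -0.01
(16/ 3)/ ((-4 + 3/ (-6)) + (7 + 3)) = 32/ 33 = 0.97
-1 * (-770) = 770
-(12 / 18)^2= -4 / 9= -0.44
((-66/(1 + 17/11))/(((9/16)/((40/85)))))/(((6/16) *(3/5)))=-309760/3213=-96.41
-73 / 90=-0.81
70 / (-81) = -0.86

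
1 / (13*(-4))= -1 / 52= -0.02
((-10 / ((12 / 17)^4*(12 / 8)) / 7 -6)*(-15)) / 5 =1070789 / 36288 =29.51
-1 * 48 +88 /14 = -292 /7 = -41.71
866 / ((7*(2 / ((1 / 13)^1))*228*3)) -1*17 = -1057715 / 62244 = -16.99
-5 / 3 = -1.67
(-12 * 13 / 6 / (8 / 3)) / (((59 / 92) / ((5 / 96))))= -1495 / 1888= -0.79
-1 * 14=-14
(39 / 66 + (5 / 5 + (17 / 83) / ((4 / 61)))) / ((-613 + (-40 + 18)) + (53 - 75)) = -1913 / 266596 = -0.01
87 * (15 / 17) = 1305 / 17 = 76.76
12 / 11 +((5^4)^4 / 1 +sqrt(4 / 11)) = 2 * sqrt(11) / 11 +1678466796887 / 11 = 152587890626.69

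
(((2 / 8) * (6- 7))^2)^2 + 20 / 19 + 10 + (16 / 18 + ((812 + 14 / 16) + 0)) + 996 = 1820.82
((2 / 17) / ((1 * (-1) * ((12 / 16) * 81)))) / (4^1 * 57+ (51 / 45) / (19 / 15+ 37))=-4592 / 540702459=-0.00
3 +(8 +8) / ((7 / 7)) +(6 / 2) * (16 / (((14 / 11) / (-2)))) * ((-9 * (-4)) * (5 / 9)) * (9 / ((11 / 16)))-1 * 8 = -138163 / 7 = -19737.57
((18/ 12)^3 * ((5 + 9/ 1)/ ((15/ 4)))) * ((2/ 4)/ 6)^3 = 7/ 960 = 0.01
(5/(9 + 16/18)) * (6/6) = 45/89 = 0.51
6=6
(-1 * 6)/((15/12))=-24/5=-4.80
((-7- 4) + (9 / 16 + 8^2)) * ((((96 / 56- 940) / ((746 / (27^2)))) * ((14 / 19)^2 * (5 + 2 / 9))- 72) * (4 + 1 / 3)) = -167001863145 / 269306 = -620119.36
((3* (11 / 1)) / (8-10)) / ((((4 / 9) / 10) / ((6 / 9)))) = -495 / 2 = -247.50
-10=-10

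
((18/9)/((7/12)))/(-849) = -8/1981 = -0.00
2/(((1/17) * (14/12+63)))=204/385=0.53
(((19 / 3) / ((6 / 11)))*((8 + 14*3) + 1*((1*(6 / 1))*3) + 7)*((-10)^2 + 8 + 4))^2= 85614760000 / 9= 9512751111.11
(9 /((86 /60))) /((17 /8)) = 2160 /731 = 2.95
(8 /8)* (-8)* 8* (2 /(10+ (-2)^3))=-64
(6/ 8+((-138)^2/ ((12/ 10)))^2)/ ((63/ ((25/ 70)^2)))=171331225/ 336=509914.36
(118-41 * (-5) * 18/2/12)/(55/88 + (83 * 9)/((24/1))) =1087/127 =8.56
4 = 4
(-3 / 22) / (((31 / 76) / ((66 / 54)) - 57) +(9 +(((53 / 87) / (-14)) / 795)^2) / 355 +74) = -1688574832875 / 214955492776867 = -0.01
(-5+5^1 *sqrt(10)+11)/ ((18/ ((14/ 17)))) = 1.00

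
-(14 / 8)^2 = -49 / 16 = -3.06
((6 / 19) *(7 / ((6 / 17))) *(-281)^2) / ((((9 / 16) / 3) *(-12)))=-37585436 / 171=-219797.87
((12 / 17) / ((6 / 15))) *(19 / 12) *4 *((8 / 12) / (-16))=-95 / 204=-0.47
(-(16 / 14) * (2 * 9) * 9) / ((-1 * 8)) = 23.14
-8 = -8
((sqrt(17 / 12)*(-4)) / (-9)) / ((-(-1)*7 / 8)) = 16*sqrt(51) / 189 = 0.60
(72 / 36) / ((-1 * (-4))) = 1 / 2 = 0.50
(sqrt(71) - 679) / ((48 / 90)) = -10185 / 8 + 15 * sqrt(71) / 8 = -1257.33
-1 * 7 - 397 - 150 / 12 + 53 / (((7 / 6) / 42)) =2983 / 2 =1491.50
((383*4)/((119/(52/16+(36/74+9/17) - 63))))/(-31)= 24.39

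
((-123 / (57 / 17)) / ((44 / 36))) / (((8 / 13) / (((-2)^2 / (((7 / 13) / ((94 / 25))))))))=-49826439 / 36575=-1362.31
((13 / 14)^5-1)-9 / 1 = -5006947 / 537824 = -9.31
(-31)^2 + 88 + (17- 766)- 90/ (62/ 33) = 7815/ 31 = 252.10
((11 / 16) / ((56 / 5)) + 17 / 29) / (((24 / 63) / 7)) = 353367 / 29696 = 11.90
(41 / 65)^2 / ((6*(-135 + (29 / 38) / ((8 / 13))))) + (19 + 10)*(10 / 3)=16607361746 / 171801175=96.67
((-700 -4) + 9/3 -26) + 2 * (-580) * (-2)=1593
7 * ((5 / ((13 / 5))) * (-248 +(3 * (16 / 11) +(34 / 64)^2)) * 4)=-36899975 / 2816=-13103.68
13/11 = 1.18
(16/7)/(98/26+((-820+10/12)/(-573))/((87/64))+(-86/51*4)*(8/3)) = -528819408/3046072841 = -0.17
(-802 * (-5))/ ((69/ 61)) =244610/ 69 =3545.07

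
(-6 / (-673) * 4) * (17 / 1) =408 / 673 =0.61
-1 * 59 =-59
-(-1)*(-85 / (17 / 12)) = -60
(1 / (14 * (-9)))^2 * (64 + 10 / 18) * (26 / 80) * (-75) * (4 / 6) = -0.07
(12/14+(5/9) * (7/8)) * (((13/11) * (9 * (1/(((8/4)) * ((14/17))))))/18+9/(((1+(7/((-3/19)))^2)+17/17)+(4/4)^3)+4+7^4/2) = 1618.44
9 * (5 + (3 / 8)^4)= 45.18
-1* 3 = -3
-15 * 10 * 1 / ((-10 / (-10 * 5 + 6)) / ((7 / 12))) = -385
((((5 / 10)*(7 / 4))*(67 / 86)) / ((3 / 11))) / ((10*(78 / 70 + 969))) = 36113 / 140162112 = 0.00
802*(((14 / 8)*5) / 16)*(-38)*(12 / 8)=-799995 / 32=-24999.84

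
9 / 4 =2.25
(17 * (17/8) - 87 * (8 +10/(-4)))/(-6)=3539/48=73.73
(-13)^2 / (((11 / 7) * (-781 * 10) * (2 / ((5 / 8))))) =-1183 / 274912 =-0.00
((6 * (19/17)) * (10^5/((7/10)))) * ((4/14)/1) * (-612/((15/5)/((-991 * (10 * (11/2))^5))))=1364593175550000000000/49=27848840317346938775.51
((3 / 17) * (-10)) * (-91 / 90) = 91 / 51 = 1.78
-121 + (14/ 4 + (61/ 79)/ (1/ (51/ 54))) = -83024/ 711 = -116.77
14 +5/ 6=89/ 6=14.83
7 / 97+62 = 62.07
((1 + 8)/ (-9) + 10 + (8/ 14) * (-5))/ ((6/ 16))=344/ 21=16.38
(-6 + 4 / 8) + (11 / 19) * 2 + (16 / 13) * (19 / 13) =-16333 / 6422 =-2.54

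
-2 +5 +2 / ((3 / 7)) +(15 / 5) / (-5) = 106 / 15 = 7.07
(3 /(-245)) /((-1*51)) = 1 /4165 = 0.00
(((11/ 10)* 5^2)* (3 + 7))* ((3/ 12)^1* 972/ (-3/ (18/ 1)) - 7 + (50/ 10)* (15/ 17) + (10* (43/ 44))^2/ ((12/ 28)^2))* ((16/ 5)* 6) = -2786162200/ 561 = -4966421.03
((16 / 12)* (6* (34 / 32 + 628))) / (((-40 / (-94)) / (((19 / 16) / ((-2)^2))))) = 1797609 / 512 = 3510.96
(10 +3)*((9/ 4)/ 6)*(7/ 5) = 273/ 40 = 6.82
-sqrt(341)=-18.47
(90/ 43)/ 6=15/ 43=0.35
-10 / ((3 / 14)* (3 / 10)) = -1400 / 9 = -155.56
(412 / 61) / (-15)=-412 / 915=-0.45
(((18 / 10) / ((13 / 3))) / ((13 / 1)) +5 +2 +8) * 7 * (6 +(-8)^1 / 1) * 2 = -355656 / 845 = -420.89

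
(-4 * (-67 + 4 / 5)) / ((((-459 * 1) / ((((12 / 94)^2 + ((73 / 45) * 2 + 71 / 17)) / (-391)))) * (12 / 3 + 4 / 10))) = 8320037846 / 3336101681715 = 0.00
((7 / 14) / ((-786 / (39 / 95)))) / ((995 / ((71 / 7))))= -923 / 346717700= -0.00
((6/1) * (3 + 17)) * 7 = 840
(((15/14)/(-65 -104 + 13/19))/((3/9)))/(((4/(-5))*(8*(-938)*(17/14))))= -1425/543949952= -0.00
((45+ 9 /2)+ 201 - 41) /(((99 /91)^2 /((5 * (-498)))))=-440753.50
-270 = -270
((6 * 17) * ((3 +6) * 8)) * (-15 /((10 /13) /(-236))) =33797088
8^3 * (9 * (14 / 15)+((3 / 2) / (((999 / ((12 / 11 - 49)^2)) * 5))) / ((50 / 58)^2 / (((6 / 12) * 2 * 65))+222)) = 2103894853828864 / 489006122715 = 4302.39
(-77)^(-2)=1 /5929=0.00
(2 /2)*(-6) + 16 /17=-86 /17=-5.06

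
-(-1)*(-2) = -2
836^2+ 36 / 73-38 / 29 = 1479561102 / 2117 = 698895.18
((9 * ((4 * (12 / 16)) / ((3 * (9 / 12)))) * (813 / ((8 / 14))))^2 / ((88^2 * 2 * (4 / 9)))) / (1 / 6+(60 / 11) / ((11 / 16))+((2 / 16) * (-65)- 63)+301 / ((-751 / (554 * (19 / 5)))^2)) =110969422904247075 / 6033100083374656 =18.39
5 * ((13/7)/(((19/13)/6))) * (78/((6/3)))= 197730/133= 1486.69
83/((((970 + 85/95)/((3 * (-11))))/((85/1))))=-134045/559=-239.79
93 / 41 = 2.27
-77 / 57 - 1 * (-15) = 778 / 57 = 13.65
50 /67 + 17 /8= 2.87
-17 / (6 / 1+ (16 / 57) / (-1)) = -969 / 326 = -2.97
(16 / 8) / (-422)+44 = 9283 / 211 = 44.00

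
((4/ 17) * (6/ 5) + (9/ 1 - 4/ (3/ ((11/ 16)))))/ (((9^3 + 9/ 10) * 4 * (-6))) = -8533/ 17867952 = -0.00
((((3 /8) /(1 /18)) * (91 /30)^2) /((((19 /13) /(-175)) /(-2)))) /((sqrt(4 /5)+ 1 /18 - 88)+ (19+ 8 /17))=-36237070409085 /166802254076 - 52921030617 * sqrt(5) /41700563519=-220.08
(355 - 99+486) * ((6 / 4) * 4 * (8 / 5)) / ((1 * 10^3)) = 4452 / 625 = 7.12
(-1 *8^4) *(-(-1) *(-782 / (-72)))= -400384 / 9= -44487.11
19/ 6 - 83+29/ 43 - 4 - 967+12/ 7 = -1893491/ 1806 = -1048.44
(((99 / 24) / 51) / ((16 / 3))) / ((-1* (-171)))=11 / 124032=0.00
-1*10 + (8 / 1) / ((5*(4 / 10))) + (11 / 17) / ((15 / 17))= -79 / 15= -5.27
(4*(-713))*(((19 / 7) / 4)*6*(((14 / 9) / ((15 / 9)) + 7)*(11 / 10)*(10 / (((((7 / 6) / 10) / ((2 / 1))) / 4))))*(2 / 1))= -972782976 / 7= -138968996.57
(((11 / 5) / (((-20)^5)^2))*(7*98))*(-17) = -64141 / 25600000000000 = -0.00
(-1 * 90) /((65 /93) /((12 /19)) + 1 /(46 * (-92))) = -106265520 /1306351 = -81.35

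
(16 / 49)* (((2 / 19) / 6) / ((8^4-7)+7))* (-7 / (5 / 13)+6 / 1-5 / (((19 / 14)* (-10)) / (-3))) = -0.00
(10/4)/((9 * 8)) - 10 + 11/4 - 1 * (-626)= 89105/144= 618.78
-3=-3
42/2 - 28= -7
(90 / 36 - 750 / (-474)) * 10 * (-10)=-32250 / 79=-408.23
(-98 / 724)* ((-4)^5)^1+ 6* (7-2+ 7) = 38120 / 181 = 210.61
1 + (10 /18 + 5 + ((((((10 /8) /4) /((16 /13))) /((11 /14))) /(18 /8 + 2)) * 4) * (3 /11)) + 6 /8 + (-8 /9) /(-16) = 1102495 /148104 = 7.44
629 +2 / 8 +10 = 2557 / 4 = 639.25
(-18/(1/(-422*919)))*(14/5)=97730136/5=19546027.20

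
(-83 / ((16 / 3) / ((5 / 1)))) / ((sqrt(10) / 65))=-16185*sqrt(10) / 32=-1599.42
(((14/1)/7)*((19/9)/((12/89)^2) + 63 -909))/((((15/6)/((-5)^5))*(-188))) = -591198125/60912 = -9705.77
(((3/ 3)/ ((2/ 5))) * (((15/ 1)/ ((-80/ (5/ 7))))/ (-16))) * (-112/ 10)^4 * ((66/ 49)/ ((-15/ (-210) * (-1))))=-155232/ 25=-6209.28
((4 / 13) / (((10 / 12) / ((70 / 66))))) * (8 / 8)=56 / 143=0.39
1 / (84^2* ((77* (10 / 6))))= 1 / 905520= 0.00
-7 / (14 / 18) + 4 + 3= -2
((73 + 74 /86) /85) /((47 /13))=41288 /171785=0.24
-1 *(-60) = 60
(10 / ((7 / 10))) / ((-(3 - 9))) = 50 / 21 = 2.38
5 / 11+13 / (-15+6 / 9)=-214 / 473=-0.45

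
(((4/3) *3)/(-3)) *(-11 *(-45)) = -660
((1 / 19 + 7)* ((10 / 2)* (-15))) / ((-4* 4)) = 5025 / 152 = 33.06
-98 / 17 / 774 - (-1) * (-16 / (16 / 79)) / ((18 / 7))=-404341 / 13158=-30.73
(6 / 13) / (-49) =-6 / 637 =-0.01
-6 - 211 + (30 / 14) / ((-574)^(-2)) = 705803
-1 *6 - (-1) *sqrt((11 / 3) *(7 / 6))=-3.93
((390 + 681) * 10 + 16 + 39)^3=1247504447125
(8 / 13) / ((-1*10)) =-4 / 65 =-0.06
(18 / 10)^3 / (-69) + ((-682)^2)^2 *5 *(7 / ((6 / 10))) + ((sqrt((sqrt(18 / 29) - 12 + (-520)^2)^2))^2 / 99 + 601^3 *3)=12621242628160.38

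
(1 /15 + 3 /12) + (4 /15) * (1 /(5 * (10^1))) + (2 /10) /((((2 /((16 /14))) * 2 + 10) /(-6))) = 1049 /4500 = 0.23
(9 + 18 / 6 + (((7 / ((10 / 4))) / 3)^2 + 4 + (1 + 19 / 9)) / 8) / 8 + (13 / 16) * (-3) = -1463 / 1800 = -0.81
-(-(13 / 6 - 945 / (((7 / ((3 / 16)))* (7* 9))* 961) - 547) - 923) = 122108369 / 322896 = 378.17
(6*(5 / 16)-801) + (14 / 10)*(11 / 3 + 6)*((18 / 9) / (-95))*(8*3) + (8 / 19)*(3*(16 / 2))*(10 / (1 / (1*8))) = 9341 / 3800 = 2.46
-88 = -88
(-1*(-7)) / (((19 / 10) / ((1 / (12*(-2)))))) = -35 / 228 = -0.15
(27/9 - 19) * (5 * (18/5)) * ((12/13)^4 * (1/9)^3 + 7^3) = -98784.29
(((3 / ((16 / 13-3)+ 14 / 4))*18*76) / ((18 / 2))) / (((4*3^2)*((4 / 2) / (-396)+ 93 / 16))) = 173888 / 137985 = 1.26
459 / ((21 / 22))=3366 / 7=480.86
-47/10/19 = -47/190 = -0.25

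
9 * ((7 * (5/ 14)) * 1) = 45/ 2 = 22.50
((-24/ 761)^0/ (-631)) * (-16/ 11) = 16/ 6941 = 0.00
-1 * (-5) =5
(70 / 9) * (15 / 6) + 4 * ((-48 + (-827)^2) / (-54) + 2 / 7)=-9570443 / 189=-50637.26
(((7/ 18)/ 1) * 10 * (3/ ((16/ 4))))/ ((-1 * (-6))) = 35/ 72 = 0.49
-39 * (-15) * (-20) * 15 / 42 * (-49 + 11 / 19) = 26910000 / 133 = 202330.83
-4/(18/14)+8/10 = -104/45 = -2.31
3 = 3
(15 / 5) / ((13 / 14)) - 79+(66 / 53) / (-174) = -1514088 / 19981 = -75.78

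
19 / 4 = 4.75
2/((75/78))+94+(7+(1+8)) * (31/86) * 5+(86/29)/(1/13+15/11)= 407722457/3211025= 126.98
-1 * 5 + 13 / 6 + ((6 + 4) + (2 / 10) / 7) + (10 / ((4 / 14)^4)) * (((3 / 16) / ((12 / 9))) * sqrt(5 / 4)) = 1511 / 210 + 108045 * sqrt(5) / 1024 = 243.13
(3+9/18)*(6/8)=21/8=2.62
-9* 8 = -72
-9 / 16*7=-63 / 16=-3.94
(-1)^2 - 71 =-70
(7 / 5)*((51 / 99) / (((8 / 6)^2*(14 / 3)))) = 153 / 1760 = 0.09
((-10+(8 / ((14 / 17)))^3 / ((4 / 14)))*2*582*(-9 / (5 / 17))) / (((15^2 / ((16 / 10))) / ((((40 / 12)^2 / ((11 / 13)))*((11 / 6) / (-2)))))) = 11945725376 / 1225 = 9751612.55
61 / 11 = 5.55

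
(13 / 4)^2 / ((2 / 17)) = 2873 / 32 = 89.78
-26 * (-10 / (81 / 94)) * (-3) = -905.19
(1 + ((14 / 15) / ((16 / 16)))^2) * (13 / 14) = 1.74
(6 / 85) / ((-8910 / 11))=-1 / 11475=-0.00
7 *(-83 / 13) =-581 / 13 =-44.69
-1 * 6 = -6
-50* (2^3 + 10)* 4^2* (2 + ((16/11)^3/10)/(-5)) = -37153152/1331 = -27913.71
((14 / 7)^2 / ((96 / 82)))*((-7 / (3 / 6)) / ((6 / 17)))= -4879 / 36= -135.53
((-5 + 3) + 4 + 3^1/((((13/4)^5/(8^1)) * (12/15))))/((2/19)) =7346407/371293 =19.79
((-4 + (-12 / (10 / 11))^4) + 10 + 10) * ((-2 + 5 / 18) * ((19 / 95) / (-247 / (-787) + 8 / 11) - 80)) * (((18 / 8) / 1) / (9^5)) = 264582750049636 / 1663151990625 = 159.09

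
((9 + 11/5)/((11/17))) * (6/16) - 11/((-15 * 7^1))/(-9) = 67352/10395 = 6.48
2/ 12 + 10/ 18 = 13/ 18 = 0.72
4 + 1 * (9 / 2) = 17 / 2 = 8.50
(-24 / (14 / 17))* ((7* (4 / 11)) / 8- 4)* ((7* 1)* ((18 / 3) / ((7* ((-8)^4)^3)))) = 12393 / 1322849927168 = 0.00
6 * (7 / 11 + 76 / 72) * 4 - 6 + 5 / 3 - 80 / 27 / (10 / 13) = 9629 / 297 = 32.42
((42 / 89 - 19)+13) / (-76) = 123 / 1691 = 0.07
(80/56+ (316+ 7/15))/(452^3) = 33379/9696267840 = 0.00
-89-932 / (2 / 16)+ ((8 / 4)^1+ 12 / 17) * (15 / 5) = -128127 / 17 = -7536.88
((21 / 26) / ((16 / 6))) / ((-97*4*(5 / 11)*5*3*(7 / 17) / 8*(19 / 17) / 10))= -9537 / 479180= -0.02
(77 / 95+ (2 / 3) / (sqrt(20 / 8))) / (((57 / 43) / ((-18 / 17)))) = -19866 / 30685-172 * sqrt(10) / 1615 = -0.98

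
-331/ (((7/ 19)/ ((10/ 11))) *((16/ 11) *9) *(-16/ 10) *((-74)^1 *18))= -157225/ 5370624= -0.03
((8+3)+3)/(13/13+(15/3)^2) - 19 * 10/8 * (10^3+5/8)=-9885951/416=-23764.31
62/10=31/5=6.20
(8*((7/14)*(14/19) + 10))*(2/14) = 11.85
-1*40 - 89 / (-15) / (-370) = -222089 / 5550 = -40.02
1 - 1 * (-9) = 10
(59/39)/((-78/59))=-3481/3042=-1.14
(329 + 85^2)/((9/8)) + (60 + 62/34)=345601/51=6776.49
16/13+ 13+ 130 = 144.23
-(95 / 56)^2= -9025 / 3136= -2.88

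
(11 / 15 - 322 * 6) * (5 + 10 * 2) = -48281.67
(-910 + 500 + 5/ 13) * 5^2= -133125/ 13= -10240.38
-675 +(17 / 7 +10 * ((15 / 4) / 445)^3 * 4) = -26551951471 / 39478264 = -672.57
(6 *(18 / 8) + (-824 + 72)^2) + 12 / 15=5655183 / 10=565518.30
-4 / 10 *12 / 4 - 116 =-586 / 5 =-117.20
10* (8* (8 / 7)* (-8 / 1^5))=-5120 / 7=-731.43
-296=-296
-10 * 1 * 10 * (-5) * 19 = 9500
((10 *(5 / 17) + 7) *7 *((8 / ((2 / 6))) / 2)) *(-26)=-369096 / 17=-21711.53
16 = 16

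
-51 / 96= -17 / 32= -0.53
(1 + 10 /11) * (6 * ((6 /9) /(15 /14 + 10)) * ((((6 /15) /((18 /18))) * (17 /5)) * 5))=39984 /8525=4.69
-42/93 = -14/31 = -0.45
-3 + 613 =610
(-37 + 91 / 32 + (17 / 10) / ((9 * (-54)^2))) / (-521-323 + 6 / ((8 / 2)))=0.04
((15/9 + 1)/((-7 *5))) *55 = -88/21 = -4.19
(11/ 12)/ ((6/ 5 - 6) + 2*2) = -55/ 48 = -1.15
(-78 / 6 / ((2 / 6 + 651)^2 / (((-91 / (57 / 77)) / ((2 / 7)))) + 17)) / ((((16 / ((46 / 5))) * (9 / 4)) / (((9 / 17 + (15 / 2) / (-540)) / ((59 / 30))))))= 9254025781 / 10297056220344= 0.00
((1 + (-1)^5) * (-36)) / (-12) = 0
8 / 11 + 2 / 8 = 43 / 44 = 0.98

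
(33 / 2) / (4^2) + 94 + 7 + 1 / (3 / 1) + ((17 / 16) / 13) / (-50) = 798431 / 7800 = 102.36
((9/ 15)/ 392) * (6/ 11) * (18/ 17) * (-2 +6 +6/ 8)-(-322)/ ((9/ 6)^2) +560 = 2319352411/ 3298680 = 703.12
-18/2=-9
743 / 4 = 185.75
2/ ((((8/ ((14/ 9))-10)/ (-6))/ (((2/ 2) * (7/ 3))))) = 98/ 17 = 5.76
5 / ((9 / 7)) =35 / 9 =3.89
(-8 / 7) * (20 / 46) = -80 / 161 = -0.50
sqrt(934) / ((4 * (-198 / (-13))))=13 * sqrt(934) / 792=0.50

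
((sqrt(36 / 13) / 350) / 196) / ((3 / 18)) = 9 * sqrt(13) / 222950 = 0.00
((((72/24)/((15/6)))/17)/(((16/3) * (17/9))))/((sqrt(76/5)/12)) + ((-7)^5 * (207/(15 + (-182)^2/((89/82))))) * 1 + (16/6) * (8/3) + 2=-2563883003/24457527 + 243 * sqrt(95)/109820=-104.81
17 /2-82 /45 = 601 /90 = 6.68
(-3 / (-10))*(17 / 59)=51 / 590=0.09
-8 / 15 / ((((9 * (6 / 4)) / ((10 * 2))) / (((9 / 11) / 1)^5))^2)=-4081466880 / 25937424601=-0.16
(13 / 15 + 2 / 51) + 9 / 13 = 1766 / 1105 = 1.60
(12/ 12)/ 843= 1/ 843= 0.00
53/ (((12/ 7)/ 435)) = 53795/ 4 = 13448.75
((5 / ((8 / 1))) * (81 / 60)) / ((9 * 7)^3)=1 / 296352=0.00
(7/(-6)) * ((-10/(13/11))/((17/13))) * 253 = 97405/51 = 1909.90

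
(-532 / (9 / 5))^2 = 87353.09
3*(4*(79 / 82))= 474 / 41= 11.56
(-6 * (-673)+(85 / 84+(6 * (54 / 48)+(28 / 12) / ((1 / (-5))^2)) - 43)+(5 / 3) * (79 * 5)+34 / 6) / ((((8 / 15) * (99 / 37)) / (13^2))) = 3102332155 / 5544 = 559583.72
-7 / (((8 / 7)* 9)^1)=-49 / 72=-0.68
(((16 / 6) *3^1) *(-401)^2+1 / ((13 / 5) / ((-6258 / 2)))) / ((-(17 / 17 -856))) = 16707659 / 11115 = 1503.16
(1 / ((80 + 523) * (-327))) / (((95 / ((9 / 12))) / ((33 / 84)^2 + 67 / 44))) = -1607 / 23932807360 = -0.00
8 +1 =9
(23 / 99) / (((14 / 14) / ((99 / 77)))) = 23 / 77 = 0.30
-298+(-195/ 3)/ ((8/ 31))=-4399/ 8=-549.88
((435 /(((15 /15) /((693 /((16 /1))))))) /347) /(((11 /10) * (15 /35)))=319725 /2776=115.17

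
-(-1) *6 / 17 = 6 / 17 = 0.35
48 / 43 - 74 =-3134 / 43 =-72.88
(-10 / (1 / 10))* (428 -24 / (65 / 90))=-513200 / 13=-39476.92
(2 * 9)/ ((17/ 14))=252/ 17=14.82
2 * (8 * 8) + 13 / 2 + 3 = 275 / 2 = 137.50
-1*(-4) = 4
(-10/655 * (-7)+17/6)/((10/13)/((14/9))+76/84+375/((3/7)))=210301/62685334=0.00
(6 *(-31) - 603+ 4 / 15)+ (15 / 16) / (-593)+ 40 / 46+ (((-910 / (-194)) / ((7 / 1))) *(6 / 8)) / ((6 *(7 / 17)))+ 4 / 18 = -5250517474493 / 6667834320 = -787.44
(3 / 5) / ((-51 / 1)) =-1 / 85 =-0.01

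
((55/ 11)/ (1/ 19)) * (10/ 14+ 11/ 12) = 13015/ 84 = 154.94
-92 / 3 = -30.67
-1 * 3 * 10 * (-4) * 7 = 840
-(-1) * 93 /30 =31 /10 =3.10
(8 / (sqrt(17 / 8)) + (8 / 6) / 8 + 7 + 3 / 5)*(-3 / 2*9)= -178.94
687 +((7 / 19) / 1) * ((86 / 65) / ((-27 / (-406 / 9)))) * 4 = 207149783 / 300105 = 690.26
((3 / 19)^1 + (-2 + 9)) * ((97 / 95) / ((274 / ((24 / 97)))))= 1632 / 247285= 0.01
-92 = -92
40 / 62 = 20 / 31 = 0.65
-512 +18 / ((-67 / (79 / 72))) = -137295 / 268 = -512.29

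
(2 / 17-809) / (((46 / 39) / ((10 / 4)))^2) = -3633.95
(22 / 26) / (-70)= -11 / 910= -0.01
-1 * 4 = -4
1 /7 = 0.14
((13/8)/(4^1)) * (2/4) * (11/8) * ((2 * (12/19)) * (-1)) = -429/1216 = -0.35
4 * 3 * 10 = 120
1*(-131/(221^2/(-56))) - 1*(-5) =251541/48841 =5.15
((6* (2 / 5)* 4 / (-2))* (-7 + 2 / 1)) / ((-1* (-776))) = 3 / 97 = 0.03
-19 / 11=-1.73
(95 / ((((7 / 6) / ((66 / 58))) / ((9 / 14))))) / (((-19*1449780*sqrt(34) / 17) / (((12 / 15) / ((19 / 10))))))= -297*sqrt(34) / 652376837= -0.00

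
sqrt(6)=2.45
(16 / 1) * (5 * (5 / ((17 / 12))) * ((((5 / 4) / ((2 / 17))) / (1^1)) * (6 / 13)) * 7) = 126000 / 13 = 9692.31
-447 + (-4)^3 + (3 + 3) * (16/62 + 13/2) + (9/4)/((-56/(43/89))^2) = -1449080658145/3080191744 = -470.45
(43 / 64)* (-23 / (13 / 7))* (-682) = 2360743 / 416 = 5674.86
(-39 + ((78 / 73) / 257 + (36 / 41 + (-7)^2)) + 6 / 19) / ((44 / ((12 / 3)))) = 163656682 / 160763009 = 1.02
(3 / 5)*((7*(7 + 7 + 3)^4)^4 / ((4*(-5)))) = -350506565080428453668643 / 100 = -3505065650804284536686.43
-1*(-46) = 46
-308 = -308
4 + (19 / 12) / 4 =4.40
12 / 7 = 1.71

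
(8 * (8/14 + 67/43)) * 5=25640/301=85.18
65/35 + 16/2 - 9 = 6/7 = 0.86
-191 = -191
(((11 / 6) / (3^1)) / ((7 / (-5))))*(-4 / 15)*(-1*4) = -88 / 189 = -0.47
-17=-17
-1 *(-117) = 117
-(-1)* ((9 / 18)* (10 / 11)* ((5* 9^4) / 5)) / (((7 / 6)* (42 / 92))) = 3018060 / 539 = 5599.37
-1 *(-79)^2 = -6241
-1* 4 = -4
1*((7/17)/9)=7/153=0.05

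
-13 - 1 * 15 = -28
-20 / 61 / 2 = -10 / 61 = -0.16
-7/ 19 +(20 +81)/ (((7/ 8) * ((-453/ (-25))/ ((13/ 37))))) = 1.87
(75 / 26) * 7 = 525 / 26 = 20.19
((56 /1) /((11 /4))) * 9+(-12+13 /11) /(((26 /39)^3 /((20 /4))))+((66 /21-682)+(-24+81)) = -382623 /616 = -621.14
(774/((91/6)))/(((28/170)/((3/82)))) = 296055/26117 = 11.34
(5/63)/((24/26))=65/756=0.09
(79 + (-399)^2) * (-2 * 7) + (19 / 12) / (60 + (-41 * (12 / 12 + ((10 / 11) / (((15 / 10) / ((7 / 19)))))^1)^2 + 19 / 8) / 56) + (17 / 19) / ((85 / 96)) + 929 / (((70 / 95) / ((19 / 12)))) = -2227922.72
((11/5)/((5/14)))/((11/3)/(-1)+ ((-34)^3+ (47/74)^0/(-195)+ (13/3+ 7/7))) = -1001/6386630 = -0.00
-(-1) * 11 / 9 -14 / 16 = 25 / 72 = 0.35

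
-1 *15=-15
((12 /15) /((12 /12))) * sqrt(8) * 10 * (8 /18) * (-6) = -60.34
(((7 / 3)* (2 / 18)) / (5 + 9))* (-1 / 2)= -1 / 108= -0.01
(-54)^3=-157464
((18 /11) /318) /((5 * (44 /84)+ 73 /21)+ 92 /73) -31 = -31.00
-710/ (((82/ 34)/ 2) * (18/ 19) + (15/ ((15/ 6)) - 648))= 229330/ 206997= 1.11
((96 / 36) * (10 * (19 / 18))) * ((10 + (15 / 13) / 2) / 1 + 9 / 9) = 114380 / 351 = 325.87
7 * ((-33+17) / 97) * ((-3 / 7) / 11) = 48 / 1067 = 0.04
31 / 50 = 0.62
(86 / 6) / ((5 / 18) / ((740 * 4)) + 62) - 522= -344718570 / 660673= -521.77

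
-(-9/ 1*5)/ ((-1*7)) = -45/ 7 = -6.43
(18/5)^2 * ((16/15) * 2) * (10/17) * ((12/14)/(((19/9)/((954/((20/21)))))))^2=10318356419328/3835625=2690136.92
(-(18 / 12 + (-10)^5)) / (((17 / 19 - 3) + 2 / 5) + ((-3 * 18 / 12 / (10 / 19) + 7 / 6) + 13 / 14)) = -797988030 / 65117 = -12254.68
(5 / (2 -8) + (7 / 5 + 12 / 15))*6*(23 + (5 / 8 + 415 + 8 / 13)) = 1872921 / 520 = 3601.77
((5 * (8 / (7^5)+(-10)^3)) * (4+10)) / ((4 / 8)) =-336139840 / 2401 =-139999.93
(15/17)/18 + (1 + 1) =209/102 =2.05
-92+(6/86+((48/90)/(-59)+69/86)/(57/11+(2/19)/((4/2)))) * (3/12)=-30622849187/333057360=-91.94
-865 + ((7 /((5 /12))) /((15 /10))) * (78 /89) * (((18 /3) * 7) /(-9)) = -405309 /445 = -910.81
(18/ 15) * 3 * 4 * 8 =576/ 5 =115.20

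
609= 609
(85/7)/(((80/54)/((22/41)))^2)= 1499553/941360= 1.59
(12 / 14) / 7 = 6 / 49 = 0.12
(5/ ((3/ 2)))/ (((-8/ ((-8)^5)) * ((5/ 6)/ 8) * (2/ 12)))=786432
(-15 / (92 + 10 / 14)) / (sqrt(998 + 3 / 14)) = -0.01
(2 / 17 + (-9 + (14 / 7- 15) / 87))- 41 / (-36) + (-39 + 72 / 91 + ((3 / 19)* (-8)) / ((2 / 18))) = -1763544319 / 30686292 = -57.47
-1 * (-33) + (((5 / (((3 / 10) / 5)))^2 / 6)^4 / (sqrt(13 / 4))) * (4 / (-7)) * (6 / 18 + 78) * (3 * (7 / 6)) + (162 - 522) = -896453857421875000000 * sqrt(13) / 20726199 - 327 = -155948051498918.45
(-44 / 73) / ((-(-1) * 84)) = -11 / 1533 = -0.01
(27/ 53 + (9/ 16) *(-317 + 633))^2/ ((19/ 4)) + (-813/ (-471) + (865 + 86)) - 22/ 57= 768421929863/ 100550964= 7642.11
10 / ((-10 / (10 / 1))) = -10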